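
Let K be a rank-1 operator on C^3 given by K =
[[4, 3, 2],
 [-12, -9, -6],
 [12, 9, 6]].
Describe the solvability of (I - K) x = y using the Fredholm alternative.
(I - K) is singular (det(I - K) = 0, i.e. 1 ∈ sigma(K)). (I - K) x = y is solvable iff y ⊥ ker((I - K)^*) = span{(4, 3, 2)}, i.e. iff 4y_1 + 3y_2 + 2y_3 = 0. When solvable, the solutions are x = y + c·(1, -3, 3), c arbitrary (ker(I - K) = span{(1, -3, 3)}, dimension 1).

K has rank 1, so it is an outer product K = u v^T: every row of K is a multiple of one row vector. Reading off the entries, u = (1, -3, 3) and v = (4, 3, 2) (row i of K equals u_i·v^T). A rank-one matrix u v^T satisfies K u = u (v·u) and kills the (2)-dimensional subspace v^⊥, so its characteristic polynomial is lambda^2 (lambda - v·u) with v·u = tr K = 1. Hence the eigenvalues of I - K are 1 (multiplicity 2) and 1 - (1) = 0, so det(I - K) = 0. (Direct check: I - K =
[[-3, -3, -2],
 [12, 10, 6],
 [-12, -9, -5]]
has determinant 0.) So 1 is an eigenvalue of K and (I - K) is not invertible. The finite-dimensional Fredholm alternative says: either (I - K) is invertible, or ker(I - K) ≠ {0} and then range(I - K) = ker((I - K)^*)^⊥, with dim ker(I - K) = dim ker((I - K)^*). We are in the second case, so we need both kernels. Kernel of I - K: (I - K) u = u - u (v·u) = u - u = 0, so ker(I - K) = span{u} = span{(1, -3, 3)} (it is exactly 1-dimensional because rank(I - K) = 2). Kernel of the adjoint: K is real, so (I - K)^* = I - K^T = I - v u^T, and (I - v u^T) v = v - v (u·v) = 0; hence ker((I - K)^*) = span{v} = span{(4, 3, 2)}. Therefore (I - K) x = y is solvable iff <y, v> = 0, i.e. iff 4y_1 + 3y_2 + 2y_3 = 0. When this holds, K y = u (v·y) = 0, so (I - K) y = y and x = y is a particular solution; the full solution set is the line x = y + c·u = y + c·(1, -3, 3), c ∈ C.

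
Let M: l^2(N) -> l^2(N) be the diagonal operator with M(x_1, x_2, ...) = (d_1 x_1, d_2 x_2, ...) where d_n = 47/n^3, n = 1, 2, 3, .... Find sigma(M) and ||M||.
sigma(M) = {47/n^3 : n ≥ 1} ∪ {0}; ||M|| = 47

A bounded diagonal operator on l^2 with diagonal entries d_n has spectrum equal to the closure of {d_n : n ≥ 1}: every d_n is an eigenvalue (with eigenvector e_n), so {d_n} ⊂ sigma(M); the spectrum is closed, so its closure is too; and for lambda not in the closure, (M - lambda I) has bounded inverse (the diagonal entries 1/(d_n - lambda) are bounded). For our sequence d_n = 47/n^3, n = 1, 2, 3, ...:
  - {d_n} = {47/n^3 : n ≥ 1}; the only limit point is 0
  - closure = {47/n^3 : n ≥ 1} ∪ {0}
For the norm: a diagonal operator has ||M|| = sup_n |d_n|. Here d_n = 47/n^3 is positive and decreasing, so sup_n |d_n| = d_1 = 47. So ||M|| = 47.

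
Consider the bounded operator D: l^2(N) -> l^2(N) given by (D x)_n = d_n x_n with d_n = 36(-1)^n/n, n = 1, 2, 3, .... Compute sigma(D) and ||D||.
sigma(D) = {36(-1)^n/n : n ≥ 1} ∪ {0}; ||D|| = 36

A bounded diagonal operator on l^2 with diagonal entries d_n has spectrum equal to the closure of {d_n : n ≥ 1}: every d_n is an eigenvalue (with eigenvector e_n), so {d_n} ⊂ sigma(D); the spectrum is closed, so its closure is too; and for lambda not in the closure, (D - lambda I) has bounded inverse (the diagonal entries 1/(d_n - lambda) are bounded). For our sequence d_n = 36(-1)^n/n, n = 1, 2, 3, ...:
  - {d_n} = {36(-1)^n/n : n ≥ 1}; the only limit point is 0
  - closure = {36(-1)^n/n : n ≥ 1} ∪ {0}
For the norm: a diagonal operator has ||D|| = sup_n |d_n|. Here |d_n| = 36/n is decreasing, so sup_n |d_n| = |d_1| = 36. So ||D|| = 36.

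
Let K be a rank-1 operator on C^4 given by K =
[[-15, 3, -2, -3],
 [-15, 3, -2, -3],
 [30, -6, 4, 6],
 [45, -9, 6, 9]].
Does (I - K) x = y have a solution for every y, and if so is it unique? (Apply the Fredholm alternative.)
(I - K) is singular (det(I - K) = 0, i.e. 1 ∈ sigma(K)). (I - K) x = y is solvable iff y ⊥ ker((I - K)^*) = span{(-15, 3, -2, -3)}, i.e. iff -15y_1 + 3y_2 - 2y_3 - 3y_4 = 0. When solvable, the solutions are x = y + c·(1, 1, -2, -3), c arbitrary (ker(I - K) = span{(1, 1, -2, -3)}, dimension 1).

K has rank 1, so it is an outer product K = u v^T: every row of K is a multiple of one row vector. Reading off the entries, u = (1, 1, -2, -3) and v = (-15, 3, -2, -3) (row i of K equals u_i·v^T). A rank-one matrix u v^T satisfies K u = u (v·u) and kills the (3)-dimensional subspace v^⊥, so its characteristic polynomial is lambda^3 (lambda - v·u) with v·u = tr K = 1. Hence the eigenvalues of I - K are 1 (multiplicity 3) and 1 - (1) = 0, so det(I - K) = 0. (Direct check: I - K =
[[16, -3, 2, 3],
 [15, -2, 2, 3],
 [-30, 6, -3, -6],
 [-45, 9, -6, -8]]
has determinant 0.) So 1 is an eigenvalue of K and (I - K) is not invertible. The finite-dimensional Fredholm alternative says: either (I - K) is invertible, or ker(I - K) ≠ {0} and then range(I - K) = ker((I - K)^*)^⊥, with dim ker(I - K) = dim ker((I - K)^*). We are in the second case, so we need both kernels. Kernel of I - K: (I - K) u = u - u (v·u) = u - u = 0, so ker(I - K) = span{u} = span{(1, 1, -2, -3)} (it is exactly 1-dimensional because rank(I - K) = 3). Kernel of the adjoint: K is real, so (I - K)^* = I - K^T = I - v u^T, and (I - v u^T) v = v - v (u·v) = 0; hence ker((I - K)^*) = span{v} = span{(-15, 3, -2, -3)}. Therefore (I - K) x = y is solvable iff <y, v> = 0, i.e. iff -15y_1 + 3y_2 - 2y_3 - 3y_4 = 0. When this holds, K y = u (v·y) = 0, so (I - K) y = y and x = y is a particular solution; the full solution set is the line x = y + c·u = y + c·(1, 1, -2, -3), c ∈ C.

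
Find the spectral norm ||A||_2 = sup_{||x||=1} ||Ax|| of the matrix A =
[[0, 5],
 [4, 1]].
||A||_2 = sqrt((42 + sqrt(164))/2) ≈ 5.2348 (= sqrt(largest eigenvalue of A^T A))

||A||_2 = sigma_max(A) = sqrt(lambda_max(A^T A)). Form the symmetric matrix M = A^T A =
[[16, 4],
 [4, 26]].
Its characteristic polynomial (trace, determinant of M give the coefficients) is
  p(λ) = det(λ I - M) = λ^2 - 42λ + 400.
For λ^2 - 42λ + 400 the discriminant is 164. It is nonnegative but not a perfect square, so the roots are real and irrational: λ = (42 ± sqrt(164))/2 ≈ 27.4031, 14.5969.
So the eigenvalues of A^T A are ≈ 14.5969, 27.4031 (all ≥ 0, as they must be for A^T A). The largest is λ_max = (42 + sqrt(164))/2 ≈ 27.4031, hence ||A||_2 = sqrt(λ_max) = sqrt((42 + sqrt(164))/2) ≈ 5.2348.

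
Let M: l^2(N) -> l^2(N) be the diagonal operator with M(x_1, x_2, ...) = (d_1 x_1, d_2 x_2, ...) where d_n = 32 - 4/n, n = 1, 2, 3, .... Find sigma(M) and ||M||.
sigma(M) = {32 - 4/n : n ≥ 1} ∪ {32}; ||M|| = 32

A bounded diagonal operator on l^2 with diagonal entries d_n has spectrum equal to the closure of {d_n : n ≥ 1}: every d_n is an eigenvalue (with eigenvector e_n), so {d_n} ⊂ sigma(M); the spectrum is closed, so its closure is too; and for lambda not in the closure, (M - lambda I) has bounded inverse (the diagonal entries 1/(d_n - lambda) are bounded). For our sequence d_n = 32 - 4/n, n = 1, 2, 3, ...:
  - {d_n} = {32 - 4/n : n ≥ 1}; the only limit point is 32
  - closure = {32 - 4/n : n ≥ 1} ∪ {32}
For the norm: a diagonal operator has ||M|| = sup_n |d_n|. Here d_n = 32 - 4/n increases monotonically from d_1 = 28 toward 32, with all terms in [28, 32); so sup_n |d_n| = 32 (the supremum is the limit, not attained). So ||M|| = 32.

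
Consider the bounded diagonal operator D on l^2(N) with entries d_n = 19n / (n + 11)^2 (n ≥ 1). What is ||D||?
||D|| = 19/44 (attained at n = 11)

For D diagonal, ||D|| = sup_n |d_n|. Treat f(x) = 19x / (x + 11)^2 for real x > 0. By the quotient rule, f'(x) = 19(11 - x)/(x + 11)^3, which is positive for x < 11 and negative for x > 11. So f has a unique maximum at x = 11, and since 11 is a positive integer, the supremum over n ≥ 1 is attained at n = 11: d_11 = 19·11/(11 + 11)^2 = 19·11/484 = 19/44. Hence ||D|| = 19/44.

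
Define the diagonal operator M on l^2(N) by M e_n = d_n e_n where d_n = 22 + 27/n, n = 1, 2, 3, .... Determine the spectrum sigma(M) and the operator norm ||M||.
sigma(M) = {22 + 27/n : n ≥ 1} ∪ {22}; ||M|| = 49

A bounded diagonal operator on l^2 with diagonal entries d_n has spectrum equal to the closure of {d_n : n ≥ 1}: every d_n is an eigenvalue (with eigenvector e_n), so {d_n} ⊂ sigma(M); the spectrum is closed, so its closure is too; and for lambda not in the closure, (M - lambda I) has bounded inverse (the diagonal entries 1/(d_n - lambda) are bounded). For our sequence d_n = 22 + 27/n, n = 1, 2, 3, ...:
  - {d_n} = {22 + 27/n : n ≥ 1}; the only limit point is 22
  - closure = {22 + 27/n : n ≥ 1} ∪ {22}
For the norm: a diagonal operator has ||M|| = sup_n |d_n|. Here d_n = 22 + 27/n is positive and decreasing, so sup_n |d_n| = d_1 = 22 + 27 = 49. So ||M|| = 49.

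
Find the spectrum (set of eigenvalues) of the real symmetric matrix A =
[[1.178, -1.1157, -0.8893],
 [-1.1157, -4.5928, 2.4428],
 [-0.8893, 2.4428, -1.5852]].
sigma(A) ≈ {-6, -1, 2}

A is real symmetric, so its spectrum consists of real eigenvalues. Expanding the characteristic polynomial of the displayed matrix gives
  det(λ I - A) = p(λ) = λ^3 + (5)λ^2 + (-8)λ + (-12).
Solving p(λ) = 0 yields eigenvalues ≈ -6, -1, 2. (A is shown rounded to 4 decimals, so these recover the underlying integer eigenvalues to within that precision.)
Verification: the trace of A = -5 equals the sum of eigenvalues -5, and det(A) ≈ 11.9999 matches the eigenvalue product 12.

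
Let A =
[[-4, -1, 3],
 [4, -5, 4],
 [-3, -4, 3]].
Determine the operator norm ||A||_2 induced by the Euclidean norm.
||A||_2 ≈ 8.5575 (= sqrt(largest eigenvalue of A^T A))

||A||_2 = sigma_max(A) = sqrt(lambda_max(A^T A)). Form the symmetric matrix M = A^T A =
[[41, -4, -5],
 [-4, 42, -35],
 [-5, -35, 34]].
Its characteristic polynomial (trace, sum of principal 2x2 minors, determinant of M give the coefficients) is
  p(λ) = det(λ I - M) = λ^3 - 117λ^2 + 3278λ - 5329.
No integer candidate from the rational root theorem (±divisors of 5329) is a root, so the roots are irrational. The cubic discriminant is Δ = 8081874625 > 0, so there are three distinct real roots. p(1) = -2167 and p(2) = 767 have opposite signs, so a root lies in (1, 2); Newton's method refines it to λ ≈ 1.7311. p(42) = 47 and p(43) = -1201 have opposite signs, so a root lies in (42, 43); Newton's method refines it to λ ≈ 42.0374. p(73) = -511 and p(74) = 1775 have opposite signs, so a root lies in (73, 74); Newton's method refines it to λ ≈ 73.2316. Check (Vieta): the three roots sum to 117, matching tr M = 117.
So the eigenvalues of A^T A are ≈ 1.7311, 42.0374, 73.2316 (all ≥ 0, as they must be for A^T A). The largest is λ_max ≈ 73.2316, hence ||A||_2 = sqrt(λ_max) ≈ 8.5575.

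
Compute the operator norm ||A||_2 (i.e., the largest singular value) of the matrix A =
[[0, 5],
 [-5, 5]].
||A||_2 = sqrt((75 + sqrt(3125))/2) ≈ 8.0902 (= sqrt(largest eigenvalue of A^T A))

||A||_2 = sigma_max(A) = sqrt(lambda_max(A^T A)). Form the symmetric matrix M = A^T A =
[[25, -25],
 [-25, 50]].
Its characteristic polynomial (trace, determinant of M give the coefficients) is
  p(λ) = det(λ I - M) = λ^2 - 75λ + 625.
For λ^2 - 75λ + 625 the discriminant is 3125. It is nonnegative but not a perfect square, so the roots are real and irrational: λ = (75 ± sqrt(3125))/2 ≈ 65.4508, 9.5492.
So the eigenvalues of A^T A are ≈ 9.5492, 65.4508 (all ≥ 0, as they must be for A^T A). The largest is λ_max = (75 + sqrt(3125))/2 ≈ 65.4508, hence ||A||_2 = sqrt(λ_max) = sqrt((75 + sqrt(3125))/2) ≈ 8.0902.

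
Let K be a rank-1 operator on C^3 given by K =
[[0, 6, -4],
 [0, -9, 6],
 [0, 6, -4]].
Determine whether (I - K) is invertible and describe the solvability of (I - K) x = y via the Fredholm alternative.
(I - K) is invertible (det(I - K) = 14 ≠ 0), so for every y in C^3 the equation (I - K) x = y has a unique solution.

K has rank 1, so it is an outer product K = u v^T: every row of K is a multiple of one row vector. Reading off the entries, u = (2, -3, 2) and v = (0, 3, -2) (row i of K equals u_i·v^T). A rank-one matrix u v^T satisfies K u = u (v·u) and kills the (2)-dimensional subspace v^⊥, so its characteristic polynomial is lambda^2 (lambda - v·u) with v·u = tr K = -13. Hence the eigenvalues of I - K are 1 (multiplicity 2) and 1 - (-13) = 14, so det(I - K) = 14. (Direct check: I - K =
[[1, -6, 4],
 [0, 10, -6],
 [0, -6, 5]]
has determinant 14.) The finite-dimensional Fredholm alternative says: either (I - K) is invertible, or ker(I - K) ≠ {0} and then range(I - K) = ker((I - K)^*)^⊥, with dim ker(I - K) = dim ker((I - K)^*). Since det(I - K) ≠ 0, 1 is not an eigenvalue of K and ker(I - K) = {0}, so we are in the first case: for every y there is a unique x = (I - K)^(-1) y. Explicitly, by the Sherman–Morrison formula, (I - u v^T)^(-1) = I + u v^T/(1 - v·u), i.e. (I - K)^(-1) = I + K/(14).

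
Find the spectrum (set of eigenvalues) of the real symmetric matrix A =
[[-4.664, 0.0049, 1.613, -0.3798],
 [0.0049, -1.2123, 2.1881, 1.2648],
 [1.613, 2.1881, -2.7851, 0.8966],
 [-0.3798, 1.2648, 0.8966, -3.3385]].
sigma(A) ≈ {-6, -4, -3, 1}

A is real symmetric, so its spectrum consists of real eigenvalues. Expanding the characteristic polynomial of the displayed matrix gives
  det(λ I - A) = p(λ) = λ^4 + (12)λ^3 + (40.9989)λ^2 + (17.9965)λ + (-72.0028).
Solving p(λ) = 0 yields eigenvalues ≈ -6, -4, -3, 1. (A is shown rounded to 4 decimals, so these recover the underlying integer eigenvalues to within that precision.)
Verification: the trace of A = -12 equals the sum of eigenvalues -12, and det(A) ≈ -72.0028 matches the eigenvalue product -72.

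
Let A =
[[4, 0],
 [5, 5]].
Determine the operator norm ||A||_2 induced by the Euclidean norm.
||A||_2 = sqrt((66 + sqrt(2756))/2) ≈ 7.6973 (= sqrt(largest eigenvalue of A^T A))

||A||_2 = sigma_max(A) = sqrt(lambda_max(A^T A)). Form the symmetric matrix M = A^T A =
[[41, 25],
 [25, 25]].
Its characteristic polynomial (trace, determinant of M give the coefficients) is
  p(λ) = det(λ I - M) = λ^2 - 66λ + 400.
For λ^2 - 66λ + 400 the discriminant is 2756. It is nonnegative but not a perfect square, so the roots are real and irrational: λ = (66 ± sqrt(2756))/2 ≈ 59.2488, 6.7512.
So the eigenvalues of A^T A are ≈ 6.7512, 59.2488 (all ≥ 0, as they must be for A^T A). The largest is λ_max = (66 + sqrt(2756))/2 ≈ 59.2488, hence ||A||_2 = sqrt(λ_max) = sqrt((66 + sqrt(2756))/2) ≈ 7.6973.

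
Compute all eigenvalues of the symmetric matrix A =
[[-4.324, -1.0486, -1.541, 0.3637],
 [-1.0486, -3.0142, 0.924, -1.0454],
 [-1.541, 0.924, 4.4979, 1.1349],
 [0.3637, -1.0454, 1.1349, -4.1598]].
sigma(A) ≈ {-5, -2, 5} (-5 with multiplicity 2)

A is real symmetric, so its spectrum consists of real eigenvalues. Expanding the characteristic polynomial of the displayed matrix gives
  det(λ I - A) = p(λ) = λ^4 + (7)λ^3 + (-15)λ^2 + (-174.9986)λ + (-250.0015).
Solving p(λ) = 0 yields eigenvalues ≈ -5, -5, -2, 5. (A is shown rounded to 4 decimals, so these recover the underlying integer eigenvalues to within that precision.)
Verification: the trace of A = -7 equals the sum of eigenvalues -7, and det(A) ≈ -250.0015 matches the eigenvalue product -250.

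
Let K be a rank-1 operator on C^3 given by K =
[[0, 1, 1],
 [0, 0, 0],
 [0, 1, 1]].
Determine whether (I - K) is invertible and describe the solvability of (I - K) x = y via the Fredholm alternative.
(I - K) is singular (det(I - K) = 0, i.e. 1 ∈ sigma(K)). (I - K) x = y is solvable iff y ⊥ ker((I - K)^*) = span{(0, 1, 1)}, i.e. iff y_2 + y_3 = 0. When solvable, the solutions are x = y + c·(1, 0, 1), c arbitrary (ker(I - K) = span{(1, 0, 1)}, dimension 1).

K has rank 1, so it is an outer product K = u v^T: every row of K is a multiple of one row vector. Reading off the entries, u = (1, 0, 1) and v = (0, 1, 1) (row i of K equals u_i·v^T). A rank-one matrix u v^T satisfies K u = u (v·u) and kills the (2)-dimensional subspace v^⊥, so its characteristic polynomial is lambda^2 (lambda - v·u) with v·u = tr K = 1. Hence the eigenvalues of I - K are 1 (multiplicity 2) and 1 - (1) = 0, so det(I - K) = 0. (Direct check: I - K =
[[1, -1, -1],
 [0, 1, 0],
 [0, -1, 0]]
has determinant 0.) So 1 is an eigenvalue of K and (I - K) is not invertible. The finite-dimensional Fredholm alternative says: either (I - K) is invertible, or ker(I - K) ≠ {0} and then range(I - K) = ker((I - K)^*)^⊥, with dim ker(I - K) = dim ker((I - K)^*). We are in the second case, so we need both kernels. Kernel of I - K: (I - K) u = u - u (v·u) = u - u = 0, so ker(I - K) = span{u} = span{(1, 0, 1)} (it is exactly 1-dimensional because rank(I - K) = 2). Kernel of the adjoint: K is real, so (I - K)^* = I - K^T = I - v u^T, and (I - v u^T) v = v - v (u·v) = 0; hence ker((I - K)^*) = span{v} = span{(0, 1, 1)}. Therefore (I - K) x = y is solvable iff <y, v> = 0, i.e. iff y_2 + y_3 = 0. When this holds, K y = u (v·y) = 0, so (I - K) y = y and x = y is a particular solution; the full solution set is the line x = y + c·u = y + c·(1, 0, 1), c ∈ C.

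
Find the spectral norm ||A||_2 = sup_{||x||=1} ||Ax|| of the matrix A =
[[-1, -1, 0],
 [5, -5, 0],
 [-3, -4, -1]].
||A||_2 ≈ 7.1442 (= sqrt(largest eigenvalue of A^T A))

||A||_2 = sigma_max(A) = sqrt(lambda_max(A^T A)). Form the symmetric matrix M = A^T A =
[[35, -12, 3],
 [-12, 42, 4],
 [3, 4, 1]].
Its characteristic polynomial (trace, sum of principal 2x2 minors, determinant of M give the coefficients) is
  p(λ) = det(λ I - M) = λ^3 - 78λ^2 + 1378λ - 100.
No integer candidate from the rational root theorem (±divisors of 100) is a root, so the roots are irrational. The cubic discriminant is Δ = 1089542048 > 0, so there are three distinct real roots. p(0) = -100 and p(1) = 1201 have opposite signs, so a root lies in (0, 1); Newton's method refines it to λ ≈ 0.0729. p(26) = 576 and p(27) = -73 have opposite signs, so a root lies in (26, 27); Newton's method refines it to λ ≈ 26.8872. p(51) = -49 and p(52) = 1252 have opposite signs, so a root lies in (51, 52); Newton's method refines it to λ ≈ 51.0399. Check (Vieta): the three roots sum to 78, matching tr M = 78.
So the eigenvalues of A^T A are ≈ 0.0729, 26.8872, 51.0399 (all ≥ 0, as they must be for A^T A). The largest is λ_max ≈ 51.0399, hence ||A||_2 = sqrt(λ_max) ≈ 7.1442.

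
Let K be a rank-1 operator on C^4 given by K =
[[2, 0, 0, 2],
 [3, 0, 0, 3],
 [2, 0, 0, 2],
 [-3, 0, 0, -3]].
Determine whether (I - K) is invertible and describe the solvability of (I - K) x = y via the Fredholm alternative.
(I - K) is invertible (det(I - K) = 2 ≠ 0), so for every y in C^4 the equation (I - K) x = y has a unique solution.

K has rank 1, so it is an outer product K = u v^T: every row of K is a multiple of one row vector. Reading off the entries, u = (2, 3, 2, -3) and v = (1, 0, 0, 1) (row i of K equals u_i·v^T). A rank-one matrix u v^T satisfies K u = u (v·u) and kills the (3)-dimensional subspace v^⊥, so its characteristic polynomial is lambda^3 (lambda - v·u) with v·u = tr K = -1. Hence the eigenvalues of I - K are 1 (multiplicity 3) and 1 - (-1) = 2, so det(I - K) = 2. (Direct check: I - K =
[[-1, 0, 0, -2],
 [-3, 1, 0, -3],
 [-2, 0, 1, -2],
 [3, 0, 0, 4]]
has determinant 2.) The finite-dimensional Fredholm alternative says: either (I - K) is invertible, or ker(I - K) ≠ {0} and then range(I - K) = ker((I - K)^*)^⊥, with dim ker(I - K) = dim ker((I - K)^*). Since det(I - K) ≠ 0, 1 is not an eigenvalue of K and ker(I - K) = {0}, so we are in the first case: for every y there is a unique x = (I - K)^(-1) y. Explicitly, by the Sherman–Morrison formula, (I - u v^T)^(-1) = I + u v^T/(1 - v·u), i.e. (I - K)^(-1) = I + K/(2).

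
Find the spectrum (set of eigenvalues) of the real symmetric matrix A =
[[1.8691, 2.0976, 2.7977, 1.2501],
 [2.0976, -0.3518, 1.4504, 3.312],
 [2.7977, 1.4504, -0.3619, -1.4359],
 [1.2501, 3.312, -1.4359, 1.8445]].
sigma(A) ≈ {-4, -2, 3, 6}

A is real symmetric, so its spectrum consists of real eigenvalues. Expanding the characteristic polynomial of the displayed matrix gives
  det(λ I - A) = p(λ) = λ^4 + (-3)λ^3 + (-28)λ^2 + (36)λ + (143.9971).
Solving p(λ) = 0 yields eigenvalues ≈ -4, -2, 3, 6. (A is shown rounded to 4 decimals, so these recover the underlying integer eigenvalues to within that precision.)
Verification: the trace of A = 3 equals the sum of eigenvalues 3, and det(A) ≈ 143.9971 matches the eigenvalue product 144.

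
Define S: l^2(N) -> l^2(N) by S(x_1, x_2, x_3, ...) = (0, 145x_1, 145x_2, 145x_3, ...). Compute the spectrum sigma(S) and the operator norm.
sigma(S) = closed disk {z in C : |z| ≤ 145}; ||S|| = 145

Note S = 145·U where U is the unit right shift (U x)_k = x_{k-1} (with x_0 := 0); so ||S|| = 145||U|| and sigma(S) = 145·sigma(U). ||S x||^2 = sum_{k≥1} |145x_k|^2 = 21025||x||^2, so ||S|| = 145 and sigma(S) ⊂ {|z| ≤ 145}. For any |lambda| < 145, the equation (S - lambda I) x = 0 forces x_1 = 0, then 145x_k = lambda x_{k+1} ⇒ x = 0, so S has no eigenvalues. But (S - lambda I) is not surjective for |lambda| < 145: solving (S - lambda I) x = e_1 would require x_n proportional to (lambda/145)^(-n), which is not in l^2. So every |lambda| < 145 lies in the residual spectrum. The boundary |lambda| = 145 is in the approximate point spectrum (the spectrum is closed). Hence sigma(S) is the closed disk of radius 145.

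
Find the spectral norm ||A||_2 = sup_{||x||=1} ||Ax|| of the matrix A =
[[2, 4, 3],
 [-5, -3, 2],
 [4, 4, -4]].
||A||_2 ≈ 9.4686 (= sqrt(largest eigenvalue of A^T A))

||A||_2 = sigma_max(A) = sqrt(lambda_max(A^T A)). Form the symmetric matrix M = A^T A =
[[45, 39, -20],
 [39, 41, -10],
 [-20, -10, 29]].
Its characteristic polynomial (trace, sum of principal 2x2 minors, determinant of M give the coefficients) is
  p(λ) = det(λ I - M) = λ^3 - 115λ^2 + 2318λ - 4096.
No integer candidate from the rational root theorem (±divisors of 4096) is a root, so the roots are irrational. The cubic discriminant is Δ = 15522631300 > 0, so there are three distinct real roots. p(1) = -1892 and p(2) = 88 have opposite signs, so a root lies in (1, 2); Newton's method refines it to λ ≈ 1.9531. p(23) = 550 and p(24) = -880 have opposite signs, so a root lies in (23, 24); Newton's method refines it to λ ≈ 23.3921. p(89) = -3740 and p(90) = 2024 have opposite signs, so a root lies in (89, 90); Newton's method refines it to λ ≈ 89.6549. Check (Vieta): the three roots sum to 115, matching tr M = 115.
So the eigenvalues of A^T A are ≈ 1.9531, 23.3921, 89.6549 (all ≥ 0, as they must be for A^T A). The largest is λ_max ≈ 89.6549, hence ||A||_2 = sqrt(λ_max) ≈ 9.4686.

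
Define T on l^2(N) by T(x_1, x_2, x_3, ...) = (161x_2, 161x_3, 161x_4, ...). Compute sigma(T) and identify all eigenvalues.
sigma(T) = closed disk {z in C : |z| ≤ 161}; sigma_p(T) = open disk {z in C : |z| < 161}

Note T = 161·V where V is the unit left shift (V x)_k = x_{k+1}; so sigma(T) = 161·sigma(V) and ||T|| = 161||V||. ||T x||^2 = 25921sum_{k≥2} |x_k|^2 ≤ 25921||x||^2, with equality on {x : x_1 = 0}, so ||T|| = 161. For any lambda with |lambda| < 161, set r = lambda/161 (|r| < 1); the vector x = (1, r, r^2, ...) is in l^2 and satisfies T x = 161(r, r^2, ...) = lambda x, so lambda is an eigenvalue. On the boundary |lambda| = 161 the geometric series diverges, so no l^2 eigenvector exists, but these lambda lie in the approximate point spectrum. Hence sigma(T) is the closed disk of radius 161 and sigma_p(T) is the open disk.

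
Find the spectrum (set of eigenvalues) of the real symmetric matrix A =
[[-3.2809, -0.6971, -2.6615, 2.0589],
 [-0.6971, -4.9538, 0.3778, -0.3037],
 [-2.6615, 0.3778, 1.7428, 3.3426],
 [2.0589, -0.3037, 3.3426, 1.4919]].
sigma(A) ≈ {-6, -5, 1, 5}

A is real symmetric, so its spectrum consists of real eigenvalues. Expanding the characteristic polynomial of the displayed matrix gives
  det(λ I - A) = p(λ) = λ^4 + (5)λ^3 + (-31)λ^2 + (-125.0015)λ + (150.0014).
Solving p(λ) = 0 yields eigenvalues ≈ -6, -5, 1, 5. (A is shown rounded to 4 decimals, so these recover the underlying integer eigenvalues to within that precision.)
Verification: the trace of A = -5 equals the sum of eigenvalues -5, and det(A) ≈ 150.0014 matches the eigenvalue product 150.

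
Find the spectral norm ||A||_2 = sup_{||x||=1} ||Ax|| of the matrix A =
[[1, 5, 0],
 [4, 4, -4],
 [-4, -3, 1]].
||A||_2 ≈ 9.2917 (= sqrt(largest eigenvalue of A^T A))

||A||_2 = sigma_max(A) = sqrt(lambda_max(A^T A)). Form the symmetric matrix M = A^T A =
[[33, 33, -20],
 [33, 50, -19],
 [-20, -19, 17]].
Its characteristic polynomial (trace, sum of principal 2x2 minors, determinant of M give the coefficients) is
  p(λ) = det(λ I - M) = λ^3 - 100λ^2 + 1211λ - 2704.
No integer candidate from the rational root theorem (±divisors of 2704) is a root, so the roots are irrational. The cubic discriminant is Δ = 2442147844 > 0, so there are three distinct real roots. p(2) = -674 and p(3) = 56 have opposite signs, so a root lies in (2, 3); Newton's method refines it to λ ≈ 2.9133. p(10) = 406 and p(11) = -152 have opposite signs, so a root lies in (10, 11); Newton's method refines it to λ ≈ 10.7505. p(86) = -2102 and p(87) = 4256 have opposite signs, so a root lies in (86, 87); Newton's method refines it to λ ≈ 86.3362. Check (Vieta): the three roots sum to 100, matching tr M = 100.
So the eigenvalues of A^T A are ≈ 2.9133, 10.7505, 86.3362 (all ≥ 0, as they must be for A^T A). The largest is λ_max ≈ 86.3362, hence ||A||_2 = sqrt(λ_max) ≈ 9.2917.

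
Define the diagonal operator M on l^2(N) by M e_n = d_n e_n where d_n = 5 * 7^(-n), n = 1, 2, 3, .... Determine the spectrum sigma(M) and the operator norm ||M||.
sigma(M) = {5 * 7^(-n) : n ≥ 1} ∪ {0}; ||M|| = 5/7

A bounded diagonal operator on l^2 with diagonal entries d_n has spectrum equal to the closure of {d_n : n ≥ 1}: every d_n is an eigenvalue (with eigenvector e_n), so {d_n} ⊂ sigma(M); the spectrum is closed, so its closure is too; and for lambda not in the closure, (M - lambda I) has bounded inverse (the diagonal entries 1/(d_n - lambda) are bounded). For our sequence d_n = 5 * 7^(-n), n = 1, 2, 3, ...:
  - {d_n} = {5 * 7^(-n) : n ≥ 1}; the only limit point is 0
  - closure = {5 * 7^(-n) : n ≥ 1} ∪ {0}
For the norm: a diagonal operator has ||M|| = sup_n |d_n|. Here d_n = 5 * 7^(-n) is positive and decreasing, so sup_n |d_n| = d_1 = 5/7. So ||M|| = 5/7.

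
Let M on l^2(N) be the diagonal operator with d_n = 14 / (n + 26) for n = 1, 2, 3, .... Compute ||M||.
||M|| = 14/27 (attained at n = 1)

For M diagonal, ||M|| = sup_n |d_n| = sup_n 14/(n + 26). This is positive and strictly decreasing in n, so the supremum is attained at n = 1: d_1 = 14/(1 + 26) = 14/27. Hence ||M|| = 14/27.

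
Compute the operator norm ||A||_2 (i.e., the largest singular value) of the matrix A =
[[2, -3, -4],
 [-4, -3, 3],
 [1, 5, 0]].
||A||_2 ≈ 7.0304 (= sqrt(largest eigenvalue of A^T A))

||A||_2 = sigma_max(A) = sqrt(lambda_max(A^T A)). Form the symmetric matrix M = A^T A =
[[21, 11, -20],
 [11, 43, 3],
 [-20, 3, 25]].
Its characteristic polynomial (trace, sum of principal 2x2 minors, determinant of M give the coefficients) is
  p(λ) = det(λ I - M) = λ^3 - 89λ^2 + 1973λ - 841.
No integer candidate from the rational root theorem (±divisors of 841) is a root, so the roots are irrational. The cubic discriminant is Δ = 380464224 > 0, so there are three distinct real roots. p(0) = -841 and p(1) = 1044 have opposite signs, so a root lies in (0, 1); Newton's method refines it to λ ≈ 0.4347. p(39) = 56 and p(40) = -321 have opposite signs, so a root lies in (39, 40); Newton's method refines it to λ ≈ 39.1393. p(49) = -204 and p(50) = 309 have opposite signs, so a root lies in (49, 50); Newton's method refines it to λ ≈ 49.426. Check (Vieta): the three roots sum to 89, matching tr M = 89.
So the eigenvalues of A^T A are ≈ 0.4347, 39.1393, 49.426 (all ≥ 0, as they must be for A^T A). The largest is λ_max ≈ 49.426, hence ||A||_2 = sqrt(λ_max) ≈ 7.0304.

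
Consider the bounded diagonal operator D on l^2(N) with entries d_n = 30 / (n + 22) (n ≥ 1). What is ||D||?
||D|| = 30/23 (attained at n = 1)

For D diagonal, ||D|| = sup_n |d_n| = sup_n 30/(n + 22). This is positive and strictly decreasing in n, so the supremum is attained at n = 1: d_1 = 30/(1 + 22) = 30/23. Hence ||D|| = 30/23.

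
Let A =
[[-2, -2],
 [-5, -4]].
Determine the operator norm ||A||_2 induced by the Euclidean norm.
||A||_2 = sqrt((49 + sqrt(2385))/2) ≈ 6.9942 (= sqrt(largest eigenvalue of A^T A))

||A||_2 = sigma_max(A) = sqrt(lambda_max(A^T A)). Form the symmetric matrix M = A^T A =
[[29, 24],
 [24, 20]].
Its characteristic polynomial (trace, determinant of M give the coefficients) is
  p(λ) = det(λ I - M) = λ^2 - 49λ + 4.
For λ^2 - 49λ + 4 the discriminant is 2385. It is nonnegative but not a perfect square, so the roots are real and irrational: λ = (49 ± sqrt(2385))/2 ≈ 48.9182, 0.0818.
So the eigenvalues of A^T A are ≈ 0.0818, 48.9182 (all ≥ 0, as they must be for A^T A). The largest is λ_max = (49 + sqrt(2385))/2 ≈ 48.9182, hence ||A||_2 = sqrt(λ_max) = sqrt((49 + sqrt(2385))/2) ≈ 6.9942.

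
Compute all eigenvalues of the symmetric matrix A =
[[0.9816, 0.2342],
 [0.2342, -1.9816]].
sigma(A) ≈ {-2, 1}

A is real symmetric, so its spectrum consists of real eigenvalues. Expanding the characteristic polynomial of the displayed matrix gives
  det(λ I - A) = p(λ) = λ^2 + (1)λ + (-2).
Solving p(λ) = 0 yields eigenvalues ≈ -2, 1. (A is shown rounded to 4 decimals, so these recover the underlying integer eigenvalues to within that precision.)
Verification: the trace of A = -1 equals the sum of eigenvalues -1, and det(A) ≈ -2.0000 matches the eigenvalue product -2.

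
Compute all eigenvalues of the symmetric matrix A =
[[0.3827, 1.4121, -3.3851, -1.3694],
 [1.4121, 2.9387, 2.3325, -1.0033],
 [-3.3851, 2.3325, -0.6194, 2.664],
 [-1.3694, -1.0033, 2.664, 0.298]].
sigma(A) ≈ {-5, -1, 4, 5}

A is real symmetric, so its spectrum consists of real eigenvalues. Expanding the characteristic polynomial of the displayed matrix gives
  det(λ I - A) = p(λ) = λ^4 + (-3)λ^3 + (-29)λ^2 + (74.998)λ + (100).
Solving p(λ) = 0 yields eigenvalues ≈ -5, -1, 4, 5. (A is shown rounded to 4 decimals, so these recover the underlying integer eigenvalues to within that precision.)
Verification: the trace of A = 3 equals the sum of eigenvalues 3, and det(A) ≈ 99.9999 matches the eigenvalue product 100.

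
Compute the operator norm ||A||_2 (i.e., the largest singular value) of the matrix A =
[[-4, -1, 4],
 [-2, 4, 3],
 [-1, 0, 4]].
||A||_2 ≈ 7.7882 (= sqrt(largest eigenvalue of A^T A))

||A||_2 = sigma_max(A) = sqrt(lambda_max(A^T A)). Form the symmetric matrix M = A^T A =
[[21, -4, -26],
 [-4, 17, 8],
 [-26, 8, 41]].
Its characteristic polynomial (trace, sum of principal 2x2 minors, determinant of M give the coefficients) is
  p(λ) = det(λ I - M) = λ^3 - 79λ^2 + 1159λ - 2809.
No integer candidate from the rational root theorem (±divisors of 2809) is a root, so the roots are irrational. The cubic discriminant is Δ = 1032644096 > 0, so there are three distinct real roots. p(3) = -16 and p(4) = 627 have opposite signs, so a root lies in (3, 4); Newton's method refines it to λ ≈ 3.0225. p(15) = 176 and p(16) = -393 have opposite signs, so a root lies in (15, 16); Newton's method refines it to λ ≈ 15.3218. p(60) = -1669 and p(61) = 912 have opposite signs, so a root lies in (60, 61); Newton's method refines it to λ ≈ 60.6556. Check (Vieta): the three roots sum to 79, matching tr M = 79.
So the eigenvalues of A^T A are ≈ 3.0225, 15.3218, 60.6556 (all ≥ 0, as they must be for A^T A). The largest is λ_max ≈ 60.6556, hence ||A||_2 = sqrt(λ_max) ≈ 7.7882.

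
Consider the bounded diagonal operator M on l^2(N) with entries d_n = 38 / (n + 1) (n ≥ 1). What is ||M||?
||M|| = 19 (attained at n = 1)

For M diagonal, ||M|| = sup_n |d_n| = sup_n 38/(n + 1). This is positive and strictly decreasing in n, so the supremum is attained at n = 1: d_1 = 38/(1 + 1) = 19. Hence ||M|| = 19.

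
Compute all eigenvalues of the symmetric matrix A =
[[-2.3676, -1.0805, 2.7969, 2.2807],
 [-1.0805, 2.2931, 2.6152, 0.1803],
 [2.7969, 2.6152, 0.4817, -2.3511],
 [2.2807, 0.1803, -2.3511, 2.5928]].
sigma(A) ≈ {-6, 1, 3, 5}

A is real symmetric, so its spectrum consists of real eigenvalues. Expanding the characteristic polynomial of the displayed matrix gives
  det(λ I - A) = p(λ) = λ^4 + (-3)λ^3 + (-31)λ^2 + (123.0027)λ + (-90.0042).
Solving p(λ) = 0 yields eigenvalues ≈ -6, 1, 3, 5. (A is shown rounded to 4 decimals, so these recover the underlying integer eigenvalues to within that precision.)
Verification: the trace of A = 3 equals the sum of eigenvalues 3, and det(A) ≈ -90.0042 matches the eigenvalue product -90.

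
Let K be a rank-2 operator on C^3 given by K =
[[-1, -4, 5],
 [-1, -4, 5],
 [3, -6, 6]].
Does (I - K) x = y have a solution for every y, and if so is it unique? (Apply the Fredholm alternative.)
(I - K) is invertible (det(I - K) = -15 ≠ 0), so for every y in C^3 the equation (I - K) x = y has a unique solution.

K has rank 2 and factors as K = U V^T = u1 v1^T + u2 v2^T with u1 = (-1, -1, 0), v1 = (3, 0, -1), u2 = (2, 2, 3), v2 = (1, -2, 2) (multiplying out reproduces the displayed K). The nonzero eigenvalues of U V^T coincide with those of the 2 x 2 matrix G = V^T U = [[v1·u1, v1·u2], [v2·u1, v2·u2]] = [[-3, 3], [1, 4]], and by the Sylvester determinant identity det(I_3 - U V^T) = det(I_2 - V^T U) = det([[4, -3], [-1, -3]]) = (4)(-3) - (-3)(-1) = -15. (Direct check: I - K =
[[2, 4, -5],
 [1, 5, -5],
 [-3, 6, -5]]
has determinant -15.) The finite-dimensional Fredholm alternative says: either (I - K) is invertible, or ker(I - K) ≠ {0} and then range(I - K) = ker((I - K)^*)^⊥, with dim ker(I - K) = dim ker((I - K)^*). Since det(I - K) ≠ 0, 1 is not an eigenvalue of K and ker(I - K) = {0}, so we are in the first case: for every y there is a unique x = (I - K)^(-1) y. (Explicitly, by the Woodbury identity, (I - U V^T)^(-1) = I + U (I_2 - G)^(-1) V^T.)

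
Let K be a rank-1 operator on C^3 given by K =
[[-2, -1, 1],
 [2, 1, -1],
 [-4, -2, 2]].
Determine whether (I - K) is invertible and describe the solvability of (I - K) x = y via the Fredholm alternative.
(I - K) is singular (det(I - K) = 0, i.e. 1 ∈ sigma(K)). (I - K) x = y is solvable iff y ⊥ ker((I - K)^*) = span{(-2, -1, 1)}, i.e. iff -2y_1 - y_2 + y_3 = 0. When solvable, the solutions are x = y + c·(1, -1, 2), c arbitrary (ker(I - K) = span{(1, -1, 2)}, dimension 1).

K has rank 1, so it is an outer product K = u v^T: every row of K is a multiple of one row vector. Reading off the entries, u = (1, -1, 2) and v = (-2, -1, 1) (row i of K equals u_i·v^T). A rank-one matrix u v^T satisfies K u = u (v·u) and kills the (2)-dimensional subspace v^⊥, so its characteristic polynomial is lambda^2 (lambda - v·u) with v·u = tr K = 1. Hence the eigenvalues of I - K are 1 (multiplicity 2) and 1 - (1) = 0, so det(I - K) = 0. (Direct check: I - K =
[[3, 1, -1],
 [-2, 0, 1],
 [4, 2, -1]]
has determinant 0.) So 1 is an eigenvalue of K and (I - K) is not invertible. The finite-dimensional Fredholm alternative says: either (I - K) is invertible, or ker(I - K) ≠ {0} and then range(I - K) = ker((I - K)^*)^⊥, with dim ker(I - K) = dim ker((I - K)^*). We are in the second case, so we need both kernels. Kernel of I - K: (I - K) u = u - u (v·u) = u - u = 0, so ker(I - K) = span{u} = span{(1, -1, 2)} (it is exactly 1-dimensional because rank(I - K) = 2). Kernel of the adjoint: K is real, so (I - K)^* = I - K^T = I - v u^T, and (I - v u^T) v = v - v (u·v) = 0; hence ker((I - K)^*) = span{v} = span{(-2, -1, 1)}. Therefore (I - K) x = y is solvable iff <y, v> = 0, i.e. iff -2y_1 - y_2 + y_3 = 0. When this holds, K y = u (v·y) = 0, so (I - K) y = y and x = y is a particular solution; the full solution set is the line x = y + c·u = y + c·(1, -1, 2), c ∈ C.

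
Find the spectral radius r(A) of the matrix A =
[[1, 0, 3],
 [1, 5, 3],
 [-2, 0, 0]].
r(A) = 5

The eigenvalues of A are the roots of its characteristic polynomial. With M = A (coefficients from the trace, the sum of principal 2x2 minors, and det A):
  p(λ) = det(λ I - M) = λ^3 - 6λ^2 + 11λ - 30.
By the rational root theorem any rational root is an integer divisor of 30. Testing λ = 5: p(5) = 125 - 150 + 55 - 30 = 0, so λ = 5 is a root. Dividing out (λ - 5) leaves p(λ) = (λ - 5)(λ^2 - λ + 6). For λ^2 - λ + 6 the discriminant is -23. It is negative, so the roots are the complex-conjugate pair λ = 1/2 ± (sqrt(23)/2) i ≈ 0.5 ± 2.3979i. For a conjugate pair the product of the roots equals the constant term, so |λ|^2 = 6 and |λ| = sqrt(6) ≈ 2.4495.
Thus the eigenvalues (to 4 decimals) are 0.5 ± 2.3979i (modulus 2.4495); 5 (modulus 5). The spectral radius is the largest modulus: r(A) = 5. (Cross-check: r(A) ≤ ||A||_2 ≈ 6.2206; equality holds whenever A is normal, though it can also hold for some non-normal A.)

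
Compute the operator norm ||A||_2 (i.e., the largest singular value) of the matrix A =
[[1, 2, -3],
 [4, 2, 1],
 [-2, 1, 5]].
||A||_2 ≈ 6.2964 (= sqrt(largest eigenvalue of A^T A))

||A||_2 = sigma_max(A) = sqrt(lambda_max(A^T A)). Form the symmetric matrix M = A^T A =
[[21, 8, -9],
 [8, 9, 1],
 [-9, 1, 35]].
Its characteristic polynomial (trace, sum of principal 2x2 minors, determinant of M give the coefficients) is
  p(λ) = det(λ I - M) = λ^3 - 65λ^2 + 1093λ - 3481.
No integer candidate from the rational root theorem (±divisors of 3481) is a root, so the roots are irrational. The cubic discriminant is Δ = 124876960 > 0, so there are three distinct real roots. p(4) = -85 and p(5) = 484 have opposite signs, so a root lies in (4, 5); Newton's method refines it to λ ≈ 4.1385. p(21) = 68 and p(22) = -247 have opposite signs, so a root lies in (21, 22); Newton's method refines it to λ ≈ 21.2163. p(39) = -400 and p(40) = 239 have opposite signs, so a root lies in (39, 40); Newton's method refines it to λ ≈ 39.6452. Check (Vieta): the three roots sum to 65, matching tr M = 65.
So the eigenvalues of A^T A are ≈ 4.1385, 21.2163, 39.6452 (all ≥ 0, as they must be for A^T A). The largest is λ_max ≈ 39.6452, hence ||A||_2 = sqrt(λ_max) ≈ 6.2964.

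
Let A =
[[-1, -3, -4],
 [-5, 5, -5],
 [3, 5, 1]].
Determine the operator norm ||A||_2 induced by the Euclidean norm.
||A||_2 ≈ 8.7736 (= sqrt(largest eigenvalue of A^T A))

||A||_2 = sigma_max(A) = sqrt(lambda_max(A^T A)). Form the symmetric matrix M = A^T A =
[[35, -7, 32],
 [-7, 59, -8],
 [32, -8, 42]].
Its characteristic polynomial (trace, sum of principal 2x2 minors, determinant of M give the coefficients) is
  p(λ) = det(λ I - M) = λ^3 - 136λ^2 + 4876λ - 25600.
No integer candidate from the rational root theorem (±divisors of 25600) is a root, so the roots are irrational. The cubic discriminant is Δ = 6330075392 > 0, so there are three distinct real roots. p(6) = -1024 and p(7) = 2211 have opposite signs, so a root lies in (6, 7); Newton's method refines it to λ ≈ 6.3088. p(52) = 816 and p(53) = -319 have opposite signs, so a root lies in (52, 53); Newton's method refines it to λ ≈ 52.715. p(76) = -1584 and p(77) = 41 have opposite signs, so a root lies in (76, 77); Newton's method refines it to λ ≈ 76.9761. Check (Vieta): the three roots sum to 136, matching tr M = 136.
So the eigenvalues of A^T A are ≈ 6.3088, 52.715, 76.9761 (all ≥ 0, as they must be for A^T A). The largest is λ_max ≈ 76.9761, hence ||A||_2 = sqrt(λ_max) ≈ 8.7736.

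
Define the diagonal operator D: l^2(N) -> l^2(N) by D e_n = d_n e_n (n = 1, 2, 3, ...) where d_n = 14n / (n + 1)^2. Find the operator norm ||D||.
||D|| = 7/2 (attained at n = 1)

For D diagonal, ||D|| = sup_n |d_n|. Treat f(x) = 14x / (x + 1)^2 for real x > 0. By the quotient rule, f'(x) = 14(1 - x)/(x + 1)^3, which is positive for x < 1 and negative for x > 1. So f has a unique maximum at x = 1, and since 1 is a positive integer, the supremum over n ≥ 1 is attained at n = 1: d_1 = 14·1/(1 + 1)^2 = 14·1/4 = 7/2. Hence ||D|| = 7/2.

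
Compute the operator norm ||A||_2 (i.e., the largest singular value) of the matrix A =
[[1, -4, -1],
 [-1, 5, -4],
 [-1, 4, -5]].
||A||_2 ≈ 9.4308 (= sqrt(largest eigenvalue of A^T A))

||A||_2 = sigma_max(A) = sqrt(lambda_max(A^T A)). Form the symmetric matrix M = A^T A =
[[3, -13, 8],
 [-13, 57, -36],
 [8, -36, 42]].
Its characteristic polynomial (trace, sum of principal 2x2 minors, determinant of M give the coefficients) is
  p(λ) = det(λ I - M) = λ^3 - 102λ^2 + 1162λ - 36.
No integer candidate from the rational root theorem (±divisors of 36) is a root, so the roots are irrational. The cubic discriminant is Δ = 7695959072 > 0, so there are three distinct real roots. p(0) = -36 and p(1) = 1025 have opposite signs, so a root lies in (0, 1); Newton's method refines it to λ ≈ 0.0311. p(13) = 29 and p(14) = -1016 have opposite signs, so a root lies in (13, 14); Newton's method refines it to λ ≈ 13.0294. p(88) = -6196 and p(89) = 409 have opposite signs, so a root lies in (88, 89); Newton's method refines it to λ ≈ 88.9395. Check (Vieta): the three roots sum to 102, matching tr M = 102.
So the eigenvalues of A^T A are ≈ 0.0311, 13.0294, 88.9395 (all ≥ 0, as they must be for A^T A). The largest is λ_max ≈ 88.9395, hence ||A||_2 = sqrt(λ_max) ≈ 9.4308.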